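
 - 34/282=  - 1+124/141 = - 0.12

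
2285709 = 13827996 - 11542287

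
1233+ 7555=8788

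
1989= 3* 663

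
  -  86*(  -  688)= 59168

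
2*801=1602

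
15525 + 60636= 76161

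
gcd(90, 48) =6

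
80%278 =80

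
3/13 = 3/13= 0.23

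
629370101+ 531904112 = 1161274213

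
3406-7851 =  - 4445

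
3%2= 1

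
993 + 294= 1287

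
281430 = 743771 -462341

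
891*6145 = 5475195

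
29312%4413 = 2834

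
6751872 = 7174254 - 422382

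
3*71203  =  213609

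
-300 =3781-4081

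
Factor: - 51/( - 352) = 2^( - 5)*3^1*11^(-1 )*17^1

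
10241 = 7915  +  2326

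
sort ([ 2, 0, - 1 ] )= [ - 1, 0,2 ] 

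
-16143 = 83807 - 99950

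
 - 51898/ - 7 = 7414/1=7414.00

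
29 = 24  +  5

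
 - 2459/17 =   -  145 + 6/17 = -144.65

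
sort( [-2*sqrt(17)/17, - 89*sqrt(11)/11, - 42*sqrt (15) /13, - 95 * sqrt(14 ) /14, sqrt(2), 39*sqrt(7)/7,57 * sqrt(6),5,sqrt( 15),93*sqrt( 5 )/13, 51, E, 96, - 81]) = [ - 81, - 89*sqrt (11)/11,  -  95*sqrt(14 ) /14, - 42 * sqrt(15 ) /13, - 2*sqrt(17 )/17,  sqrt ( 2 ), E , sqrt(15), 5, 39*sqrt(7 )/7,93*sqrt (5) /13, 51, 96, 57 * sqrt( 6 ) ]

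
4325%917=657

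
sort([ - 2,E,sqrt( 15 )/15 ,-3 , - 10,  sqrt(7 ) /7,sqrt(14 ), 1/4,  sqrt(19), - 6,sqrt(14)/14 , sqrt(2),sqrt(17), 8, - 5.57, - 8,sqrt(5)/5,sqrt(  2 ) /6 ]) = [ - 10,-8, - 6,- 5.57,  -  3, - 2 , sqrt(  2)/6, 1/4, sqrt(15)/15,sqrt(14)/14,sqrt(7)/7,sqrt( 5 ) /5, sqrt(2),E,sqrt(14 ), sqrt(17 ),sqrt ( 19) , 8]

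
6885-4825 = 2060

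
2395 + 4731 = 7126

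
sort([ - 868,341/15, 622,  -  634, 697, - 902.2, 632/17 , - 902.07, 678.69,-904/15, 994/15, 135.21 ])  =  [ - 902.2, - 902.07, - 868, - 634, - 904/15,  341/15, 632/17,994/15, 135.21,622 , 678.69, 697 ]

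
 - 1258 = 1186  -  2444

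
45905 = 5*9181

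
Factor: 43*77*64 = 211904 = 2^6 *7^1*11^1*43^1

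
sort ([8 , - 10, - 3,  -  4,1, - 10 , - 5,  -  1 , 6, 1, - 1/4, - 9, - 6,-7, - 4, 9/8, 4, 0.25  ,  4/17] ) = [ - 10, - 10, - 9, - 7, - 6, - 5, - 4, - 4, - 3, - 1, - 1/4, 4/17, 0.25 , 1 , 1,9/8 , 4,6, 8]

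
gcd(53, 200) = 1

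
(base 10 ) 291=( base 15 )146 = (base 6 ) 1203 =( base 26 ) b5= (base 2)100100011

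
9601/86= 9601/86 = 111.64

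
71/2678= 71/2678=0.03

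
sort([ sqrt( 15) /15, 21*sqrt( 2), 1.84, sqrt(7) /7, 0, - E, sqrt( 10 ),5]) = [ - E,  0, sqrt( 15)/15 , sqrt(7) /7, 1.84,sqrt(10 ) , 5, 21 * sqrt(2 ) ] 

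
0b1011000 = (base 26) 3A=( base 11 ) 80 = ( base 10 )88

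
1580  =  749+831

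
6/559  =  6/559 = 0.01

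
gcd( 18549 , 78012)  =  9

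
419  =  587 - 168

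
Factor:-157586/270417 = -2^1 * 3^(-1) * 7^(  -  1 )*11^1*13^1* 19^1*29^1*79^( - 1)*163^(- 1)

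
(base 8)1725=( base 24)1gl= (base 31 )10k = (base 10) 981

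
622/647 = 622/647  =  0.96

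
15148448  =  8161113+6987335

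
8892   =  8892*1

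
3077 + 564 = 3641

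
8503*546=4642638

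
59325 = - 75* (  -  791)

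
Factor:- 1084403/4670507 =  - 1084403^1*4670507^(-1 ) 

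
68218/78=874 + 23/39 = 874.59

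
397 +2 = 399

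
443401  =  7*63343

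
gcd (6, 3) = 3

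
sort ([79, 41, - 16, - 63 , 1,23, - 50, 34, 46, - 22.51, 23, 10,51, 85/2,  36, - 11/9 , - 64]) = [ - 64,-63, - 50, - 22.51, - 16, - 11/9, 1,10, 23, 23,34, 36,41,85/2, 46, 51, 79 ]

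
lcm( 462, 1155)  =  2310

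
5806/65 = 89 + 21/65  =  89.32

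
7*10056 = 70392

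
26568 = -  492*(-54)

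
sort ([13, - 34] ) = [ - 34,13]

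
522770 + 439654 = 962424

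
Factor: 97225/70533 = 3^(  -  2 )*5^2*17^( - 1)*461^( - 1) * 3889^1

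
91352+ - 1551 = 89801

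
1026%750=276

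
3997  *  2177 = 8701469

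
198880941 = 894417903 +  - 695536962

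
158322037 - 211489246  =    -  53167209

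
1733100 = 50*34662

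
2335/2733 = 2335/2733 = 0.85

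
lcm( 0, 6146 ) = 0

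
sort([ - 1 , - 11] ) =[ - 11, - 1] 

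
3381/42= 161/2 = 80.50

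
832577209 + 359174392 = 1191751601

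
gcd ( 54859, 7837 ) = 7837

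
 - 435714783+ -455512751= - 891227534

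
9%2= 1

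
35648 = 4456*8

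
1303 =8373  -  7070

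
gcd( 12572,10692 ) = 4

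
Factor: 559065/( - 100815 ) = - 61/11 = - 11^(  -  1 )*61^1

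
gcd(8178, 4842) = 6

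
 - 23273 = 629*( - 37 ) 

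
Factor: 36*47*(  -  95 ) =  -160740 = - 2^2 * 3^2*5^1*19^1*47^1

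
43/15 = 43/15 = 2.87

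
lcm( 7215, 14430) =14430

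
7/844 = 7/844 = 0.01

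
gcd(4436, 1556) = 4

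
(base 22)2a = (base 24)26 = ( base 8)66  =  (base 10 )54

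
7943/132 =7943/132 = 60.17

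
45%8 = 5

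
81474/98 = 40737/49 = 831.37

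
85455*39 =3332745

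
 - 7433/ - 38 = 195 + 23/38= 195.61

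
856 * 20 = 17120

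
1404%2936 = 1404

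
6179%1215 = 104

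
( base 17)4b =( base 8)117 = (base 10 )79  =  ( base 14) 59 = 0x4f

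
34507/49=704 + 11/49 = 704.22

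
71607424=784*91336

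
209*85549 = 17879741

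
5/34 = 5/34 = 0.15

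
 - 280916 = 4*(  -  70229 ) 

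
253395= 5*50679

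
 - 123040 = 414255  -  537295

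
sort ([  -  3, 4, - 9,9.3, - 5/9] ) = [ - 9, - 3, - 5/9,4 , 9.3] 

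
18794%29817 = 18794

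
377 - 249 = 128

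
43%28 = 15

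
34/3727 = 34/3727  =  0.01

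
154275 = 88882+65393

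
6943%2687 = 1569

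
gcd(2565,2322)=27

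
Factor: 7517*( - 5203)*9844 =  - 2^2*11^2 * 23^1*43^1*107^1*7517^1 = - 385008201644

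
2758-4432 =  - 1674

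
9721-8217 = 1504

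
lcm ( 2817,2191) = 19719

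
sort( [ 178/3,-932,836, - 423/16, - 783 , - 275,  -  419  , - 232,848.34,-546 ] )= [ - 932, - 783, - 546, - 419,-275, -232,-423/16 , 178/3 , 836, 848.34 ] 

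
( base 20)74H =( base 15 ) cd2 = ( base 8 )5521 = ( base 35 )2CR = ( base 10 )2897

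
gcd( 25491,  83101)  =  1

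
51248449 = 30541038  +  20707411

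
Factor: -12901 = -7^1 * 19^1*97^1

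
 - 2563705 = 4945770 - 7509475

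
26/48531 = 26/48531   =  0.00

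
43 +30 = 73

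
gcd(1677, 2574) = 39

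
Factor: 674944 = 2^7*5273^1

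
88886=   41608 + 47278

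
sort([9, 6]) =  [ 6 , 9]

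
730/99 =730/99 = 7.37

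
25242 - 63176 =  - 37934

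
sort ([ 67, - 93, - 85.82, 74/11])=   [-93,-85.82,74/11,67 ] 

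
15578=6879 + 8699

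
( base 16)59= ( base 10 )89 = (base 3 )10022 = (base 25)3E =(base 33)2N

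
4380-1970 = 2410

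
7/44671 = 7/44671 =0.00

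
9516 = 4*2379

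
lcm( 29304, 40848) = 1347984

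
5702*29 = 165358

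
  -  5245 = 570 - 5815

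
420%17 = 12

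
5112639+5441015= 10553654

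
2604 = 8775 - 6171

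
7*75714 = 529998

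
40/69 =40/69 =0.58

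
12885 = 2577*5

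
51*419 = 21369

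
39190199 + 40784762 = 79974961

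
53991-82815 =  - 28824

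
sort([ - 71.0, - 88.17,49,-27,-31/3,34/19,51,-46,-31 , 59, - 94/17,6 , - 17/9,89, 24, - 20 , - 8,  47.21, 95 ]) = [ - 88.17, - 71.0,- 46, - 31, - 27,-20, - 31/3,-8, - 94/17, - 17/9,34/19, 6, 24, 47.21,49, 51,59,89 , 95 ]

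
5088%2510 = 68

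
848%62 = 42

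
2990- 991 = 1999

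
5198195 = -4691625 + 9889820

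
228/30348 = 19/2529= 0.01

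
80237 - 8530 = 71707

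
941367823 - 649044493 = 292323330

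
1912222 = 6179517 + -4267295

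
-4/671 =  - 4/671 = -0.01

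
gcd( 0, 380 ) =380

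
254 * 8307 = 2109978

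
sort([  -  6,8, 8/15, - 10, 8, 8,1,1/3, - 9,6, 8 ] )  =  [ - 10  , - 9, - 6,1/3,  8/15,1, 6,8,8, 8,8] 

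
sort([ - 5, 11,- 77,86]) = [ - 77,-5,  11,86 ] 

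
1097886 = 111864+986022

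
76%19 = 0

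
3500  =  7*500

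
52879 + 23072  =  75951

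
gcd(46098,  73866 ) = 78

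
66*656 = 43296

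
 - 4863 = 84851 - 89714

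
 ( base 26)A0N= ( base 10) 6783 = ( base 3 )100022020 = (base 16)1A7F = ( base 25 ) al8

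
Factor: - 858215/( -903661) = 5^1*11^(-1)*37^1 * 113^(- 1)*727^ ( - 1) * 4639^1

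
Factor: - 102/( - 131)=2^1*3^1* 17^1* 131^( -1)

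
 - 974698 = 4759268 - 5733966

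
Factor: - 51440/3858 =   -  40/3 = - 2^3*3^ ( - 1)*5^1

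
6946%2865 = 1216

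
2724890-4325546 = -1600656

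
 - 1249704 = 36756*(  -  34) 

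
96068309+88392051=184460360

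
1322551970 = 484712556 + 837839414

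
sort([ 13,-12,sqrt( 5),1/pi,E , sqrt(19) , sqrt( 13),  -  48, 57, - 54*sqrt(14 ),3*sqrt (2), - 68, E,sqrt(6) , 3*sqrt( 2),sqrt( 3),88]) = [ - 54*sqrt ( 14) , - 68, - 48, - 12, 1/pi , sqrt( 3 ),  sqrt ( 5), sqrt( 6),E,E,  sqrt(13),3*sqrt(2),3*sqrt( 2),sqrt(19),13,57, 88] 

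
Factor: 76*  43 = 3268 = 2^2*19^1*43^1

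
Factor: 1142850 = 2^1*  3^1*5^2 * 19^1*401^1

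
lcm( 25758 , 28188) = 1493964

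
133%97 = 36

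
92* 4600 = 423200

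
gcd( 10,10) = 10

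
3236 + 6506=9742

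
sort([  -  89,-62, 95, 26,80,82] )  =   [ - 89  ,-62, 26, 80, 82,  95]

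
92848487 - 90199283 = 2649204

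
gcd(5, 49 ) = 1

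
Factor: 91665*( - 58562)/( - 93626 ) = 3^3*5^1*7^2*13^ ( - 2 )*47^1*89^1*97^1*277^( - 1 ) = 2684042865/46813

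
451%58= 45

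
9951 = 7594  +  2357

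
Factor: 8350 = 2^1*5^2*167^1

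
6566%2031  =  473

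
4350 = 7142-2792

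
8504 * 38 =323152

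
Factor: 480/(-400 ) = -6/5 = - 2^1*3^1*5^(- 1)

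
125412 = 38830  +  86582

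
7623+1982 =9605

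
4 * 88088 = 352352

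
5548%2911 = 2637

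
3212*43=138116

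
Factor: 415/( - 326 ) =  -  2^(-1)*5^1*83^1*163^(-1)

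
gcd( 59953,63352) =1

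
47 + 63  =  110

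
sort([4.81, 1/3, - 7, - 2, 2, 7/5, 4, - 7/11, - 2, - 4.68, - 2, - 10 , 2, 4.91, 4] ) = [ - 10, - 7, -4.68, - 2, - 2, - 2, - 7/11, 1/3, 7/5, 2, 2, 4,4, 4.81, 4.91 ] 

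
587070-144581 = 442489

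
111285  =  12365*9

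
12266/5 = 2453+1/5 = 2453.20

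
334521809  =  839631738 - 505109929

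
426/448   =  213/224 = 0.95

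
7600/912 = 8 + 1/3 =8.33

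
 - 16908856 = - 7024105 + -9884751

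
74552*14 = 1043728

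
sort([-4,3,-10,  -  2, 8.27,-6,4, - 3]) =[ -10,-6,-4, - 3, - 2 , 3,4, 8.27]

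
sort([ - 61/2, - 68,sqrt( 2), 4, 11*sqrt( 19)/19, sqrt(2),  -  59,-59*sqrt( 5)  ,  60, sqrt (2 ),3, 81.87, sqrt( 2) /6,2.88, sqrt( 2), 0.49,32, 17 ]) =[ - 59*sqrt ( 5),-68, - 59, - 61/2  ,  sqrt(2)/6, 0.49,sqrt( 2),sqrt (2),sqrt( 2 ),sqrt( 2),  11*sqrt( 19 ) /19, 2.88, 3, 4, 17,32, 60, 81.87 ] 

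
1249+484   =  1733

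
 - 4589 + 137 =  - 4452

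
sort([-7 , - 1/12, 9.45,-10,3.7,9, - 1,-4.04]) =[-10, - 7, - 4.04 ,-1 , - 1/12, 3.7,  9, 9.45]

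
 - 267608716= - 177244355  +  -90364361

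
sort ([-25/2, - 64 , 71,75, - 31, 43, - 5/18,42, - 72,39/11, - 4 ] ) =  [ - 72,-64,- 31, - 25/2,  -  4 , - 5/18,39/11 , 42,43,71,75]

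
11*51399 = 565389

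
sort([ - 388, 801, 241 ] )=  [ - 388, 241,801]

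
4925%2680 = 2245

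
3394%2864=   530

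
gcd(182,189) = 7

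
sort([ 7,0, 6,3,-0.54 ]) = [ - 0.54  ,  0, 3,  6, 7]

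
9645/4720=1929/944 = 2.04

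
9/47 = 9/47 = 0.19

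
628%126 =124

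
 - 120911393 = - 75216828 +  - 45694565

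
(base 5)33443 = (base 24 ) 42L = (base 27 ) 36O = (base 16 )945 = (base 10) 2373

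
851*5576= 4745176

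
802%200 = 2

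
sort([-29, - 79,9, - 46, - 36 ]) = [ - 79, - 46 ,-36, - 29 , 9] 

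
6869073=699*9827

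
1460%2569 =1460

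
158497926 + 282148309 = 440646235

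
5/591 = 5/591 = 0.01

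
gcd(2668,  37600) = 4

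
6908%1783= 1559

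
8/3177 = 8/3177  =  0.00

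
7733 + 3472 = 11205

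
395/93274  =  395/93274=0.00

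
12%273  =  12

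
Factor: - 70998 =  - 2^1*3^1*11833^1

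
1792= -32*(  -  56) 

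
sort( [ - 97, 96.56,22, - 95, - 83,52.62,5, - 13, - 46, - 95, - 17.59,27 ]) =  [-97,-95, - 95 , - 83, -46, - 17.59, - 13,5, 22,27,52.62,96.56 ]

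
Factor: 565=5^1* 113^1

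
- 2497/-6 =416 + 1/6 = 416.17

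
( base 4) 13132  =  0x1de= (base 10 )478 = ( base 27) hj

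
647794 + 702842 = 1350636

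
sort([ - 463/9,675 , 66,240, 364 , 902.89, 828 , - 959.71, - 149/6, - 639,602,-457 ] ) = [ - 959.71,-639, - 457,-463/9,- 149/6,66, 240, 364,602,675,  828,902.89]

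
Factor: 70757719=313^1*226063^1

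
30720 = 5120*6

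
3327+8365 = 11692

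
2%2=0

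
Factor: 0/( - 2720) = 0 = 0^1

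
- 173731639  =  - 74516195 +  - 99215444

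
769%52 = 41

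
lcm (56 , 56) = 56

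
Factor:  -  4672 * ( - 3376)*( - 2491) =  - 2^10*47^1*53^1 * 73^1*211^1=- 39289725952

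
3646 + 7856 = 11502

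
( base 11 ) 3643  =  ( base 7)16616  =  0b1001010011110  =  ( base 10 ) 4766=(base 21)agk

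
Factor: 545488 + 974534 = 1520022 = 2^1*3^1*7^1*36191^1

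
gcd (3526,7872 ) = 82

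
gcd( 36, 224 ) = 4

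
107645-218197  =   - 110552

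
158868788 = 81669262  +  77199526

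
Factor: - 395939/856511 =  - 17^( - 1) * 599^1*661^1*50383^( - 1) 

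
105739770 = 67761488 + 37978282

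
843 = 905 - 62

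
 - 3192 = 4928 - 8120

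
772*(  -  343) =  - 264796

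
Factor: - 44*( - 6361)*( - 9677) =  - 2708437468= - 2^2*11^1 * 6361^1*9677^1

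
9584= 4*2396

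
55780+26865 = 82645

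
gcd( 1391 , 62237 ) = 1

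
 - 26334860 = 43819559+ - 70154419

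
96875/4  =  96875/4 = 24218.75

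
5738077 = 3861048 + 1877029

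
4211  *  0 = 0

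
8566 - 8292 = 274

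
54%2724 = 54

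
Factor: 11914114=2^1 * 167^1*35671^1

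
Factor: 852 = 2^2*3^1*71^1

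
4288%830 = 138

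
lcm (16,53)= 848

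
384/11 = 384/11 = 34.91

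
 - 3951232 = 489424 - 4440656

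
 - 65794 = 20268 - 86062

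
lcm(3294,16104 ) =144936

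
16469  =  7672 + 8797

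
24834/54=459 + 8/9 = 459.89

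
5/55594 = 5/55594= 0.00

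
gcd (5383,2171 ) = 1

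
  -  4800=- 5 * 960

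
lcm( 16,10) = 80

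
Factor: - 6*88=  - 528 = -  2^4 * 3^1*11^1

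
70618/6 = 11769 + 2/3  =  11769.67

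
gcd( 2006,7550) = 2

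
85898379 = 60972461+24925918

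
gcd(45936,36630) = 198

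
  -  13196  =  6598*( - 2)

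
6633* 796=5279868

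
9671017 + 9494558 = 19165575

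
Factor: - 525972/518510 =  - 262986/259255 = - 2^1 * 3^1*5^(-1 )*19^(-1) * 53^1  *827^1*2729^( - 1)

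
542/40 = 13+11/20=13.55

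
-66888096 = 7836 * ( - 8536 ) 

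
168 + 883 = 1051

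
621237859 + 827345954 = 1448583813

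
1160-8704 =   -  7544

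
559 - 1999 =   -  1440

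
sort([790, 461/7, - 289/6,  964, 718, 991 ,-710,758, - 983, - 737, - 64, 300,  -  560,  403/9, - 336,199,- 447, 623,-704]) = [ - 983,-737,-710,- 704, - 560,  -  447, -336, - 64, - 289/6 , 403/9, 461/7, 199, 300 , 623, 718, 758,790,964,991 ]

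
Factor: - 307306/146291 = -2^1 * 19^1*8087^1 * 146291^(-1)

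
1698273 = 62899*27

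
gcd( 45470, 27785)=5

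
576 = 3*192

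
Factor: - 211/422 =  - 2^( - 1 ) = - 1/2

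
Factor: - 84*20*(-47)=2^4 *3^1*5^1*7^1*47^1 = 78960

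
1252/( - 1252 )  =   - 1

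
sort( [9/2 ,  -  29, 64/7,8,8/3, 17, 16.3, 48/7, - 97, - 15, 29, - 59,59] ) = [ - 97, - 59, - 29  , - 15, 8/3,9/2,  48/7 , 8  ,  64/7,16.3,17, 29,59 ]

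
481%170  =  141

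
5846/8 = 730 +3/4 = 730.75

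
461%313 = 148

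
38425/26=1477 + 23/26 = 1477.88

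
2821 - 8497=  - 5676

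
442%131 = 49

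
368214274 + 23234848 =391449122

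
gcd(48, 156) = 12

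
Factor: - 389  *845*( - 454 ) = 2^1*5^1 * 13^2*227^1*389^1 = 149232070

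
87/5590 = 87/5590  =  0.02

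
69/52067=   69/52067= 0.00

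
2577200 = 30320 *85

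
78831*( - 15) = -1182465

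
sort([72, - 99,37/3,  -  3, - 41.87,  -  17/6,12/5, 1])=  [ - 99,-41.87,-3 ,-17/6,1,  12/5, 37/3,72] 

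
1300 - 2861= - 1561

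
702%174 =6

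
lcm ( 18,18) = 18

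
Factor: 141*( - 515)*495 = - 3^3*5^2 *11^1*47^1*103^1 = -  35944425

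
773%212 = 137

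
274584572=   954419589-679835017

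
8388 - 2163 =6225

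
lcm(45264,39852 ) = 3666384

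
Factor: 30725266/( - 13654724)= - 2^( - 1 )*11^1*13^1*53^1*59^(-1) * 2027^1*57859^(  -  1) = - 15362633/6827362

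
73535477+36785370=110320847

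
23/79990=23/79990 = 0.00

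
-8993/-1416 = 8993/1416= 6.35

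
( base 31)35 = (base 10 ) 98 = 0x62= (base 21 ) 4E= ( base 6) 242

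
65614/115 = 65614/115=570.56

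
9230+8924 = 18154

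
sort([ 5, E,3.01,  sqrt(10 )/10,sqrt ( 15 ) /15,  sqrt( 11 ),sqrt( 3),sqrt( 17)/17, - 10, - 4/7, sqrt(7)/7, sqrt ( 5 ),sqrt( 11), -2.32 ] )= [-10  ,- 2.32, - 4/7,sqrt ( 17 ) /17 , sqrt( 15 ) /15, sqrt( 10)/10,sqrt( 7 ) /7, sqrt(3),  sqrt( 5 ),E , 3.01,sqrt( 11 ) , sqrt( 11),  5 ]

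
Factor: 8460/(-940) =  - 3^2= -9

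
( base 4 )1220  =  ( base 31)3B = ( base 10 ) 104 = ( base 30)3e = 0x68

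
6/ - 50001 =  - 1+16665/16667 = -0.00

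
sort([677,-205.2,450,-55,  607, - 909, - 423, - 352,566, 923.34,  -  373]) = [ - 909, - 423, - 373, - 352,-205.2,- 55, 450,566, 607,677, 923.34 ]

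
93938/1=93938 = 93938.00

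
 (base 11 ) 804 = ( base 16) 3cc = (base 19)2d3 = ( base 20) 28C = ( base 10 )972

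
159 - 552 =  - 393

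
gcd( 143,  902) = 11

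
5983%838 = 117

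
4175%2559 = 1616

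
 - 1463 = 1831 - 3294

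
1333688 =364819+968869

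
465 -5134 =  - 4669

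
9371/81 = 115 + 56/81 = 115.69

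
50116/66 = 2278/3= 759.33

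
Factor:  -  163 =-163^1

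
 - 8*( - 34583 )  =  276664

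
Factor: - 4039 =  - 7^1*577^1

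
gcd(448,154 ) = 14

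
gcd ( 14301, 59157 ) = 63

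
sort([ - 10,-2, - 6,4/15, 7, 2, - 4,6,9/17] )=[ - 10, - 6, - 4, - 2,4/15,9/17,  2,6,7]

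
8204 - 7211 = 993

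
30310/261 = 30310/261  =  116.13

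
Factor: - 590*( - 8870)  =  2^2*5^2*59^1 * 887^1 = 5233300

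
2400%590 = 40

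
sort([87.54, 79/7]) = [79/7, 87.54]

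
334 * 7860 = 2625240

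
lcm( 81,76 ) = 6156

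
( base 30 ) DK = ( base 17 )172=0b110011010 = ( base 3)120012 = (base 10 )410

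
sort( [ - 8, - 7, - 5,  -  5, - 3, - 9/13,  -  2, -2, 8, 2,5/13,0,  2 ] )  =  [ - 8,- 7, - 5, - 5, - 3  , - 2, - 2,-9/13,0, 5/13,2,2,8 ]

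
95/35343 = 95/35343 = 0.00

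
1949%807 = 335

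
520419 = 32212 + 488207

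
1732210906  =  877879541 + 854331365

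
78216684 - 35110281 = 43106403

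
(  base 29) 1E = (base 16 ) 2b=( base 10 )43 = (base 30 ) 1d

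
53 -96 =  - 43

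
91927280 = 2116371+89810909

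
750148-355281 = 394867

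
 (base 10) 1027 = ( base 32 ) 103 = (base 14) 535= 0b10000000011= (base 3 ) 1102001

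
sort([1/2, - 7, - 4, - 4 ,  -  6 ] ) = [ - 7, - 6, - 4, - 4,1/2]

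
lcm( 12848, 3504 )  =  38544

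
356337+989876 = 1346213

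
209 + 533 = 742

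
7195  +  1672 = 8867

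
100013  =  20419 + 79594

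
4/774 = 2/387 = 0.01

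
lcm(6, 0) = 0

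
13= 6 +7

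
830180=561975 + 268205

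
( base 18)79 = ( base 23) 5k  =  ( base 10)135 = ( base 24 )5F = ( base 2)10000111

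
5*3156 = 15780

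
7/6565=7/6565 = 0.00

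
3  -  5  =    -  2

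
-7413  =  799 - 8212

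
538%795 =538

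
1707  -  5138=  - 3431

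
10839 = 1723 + 9116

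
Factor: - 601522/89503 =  - 2^1*37^ ( - 1)*41^( - 1)*59^( - 1 ) * 300761^1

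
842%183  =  110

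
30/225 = 2/15 = 0.13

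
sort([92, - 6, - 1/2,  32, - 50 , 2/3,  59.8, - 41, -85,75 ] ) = [ - 85, - 50, - 41, - 6, - 1/2,2/3,  32,  59.8,  75, 92 ] 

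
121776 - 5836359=-5714583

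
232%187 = 45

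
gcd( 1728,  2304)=576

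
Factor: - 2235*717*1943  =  -3113647785 = -3^2*5^1*29^1* 67^1*149^1 *239^1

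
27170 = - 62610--89780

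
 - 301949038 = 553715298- 855664336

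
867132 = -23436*( - 37)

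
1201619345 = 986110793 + 215508552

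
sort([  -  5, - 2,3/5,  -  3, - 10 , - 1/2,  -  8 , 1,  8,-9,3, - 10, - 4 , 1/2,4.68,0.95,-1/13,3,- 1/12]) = [ - 10, - 10, - 9 , - 8, - 5, - 4, - 3, - 2 , - 1/2, - 1/12, - 1/13 , 1/2 , 3/5,  0.95,1 , 3,3, 4.68,  8]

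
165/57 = 2 + 17/19 = 2.89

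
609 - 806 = -197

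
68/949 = 68/949 = 0.07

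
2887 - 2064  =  823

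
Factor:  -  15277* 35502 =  - 2^1 *3^1* 61^1 * 97^1* 15277^1 = - 542364054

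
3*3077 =9231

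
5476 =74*74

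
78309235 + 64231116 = 142540351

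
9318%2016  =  1254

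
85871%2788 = 2231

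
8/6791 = 8/6791= 0.00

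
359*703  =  252377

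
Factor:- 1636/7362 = - 2^1*3^(-2)=-  2/9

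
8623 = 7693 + 930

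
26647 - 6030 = 20617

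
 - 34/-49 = 34/49 = 0.69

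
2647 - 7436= - 4789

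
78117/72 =26039/24 = 1084.96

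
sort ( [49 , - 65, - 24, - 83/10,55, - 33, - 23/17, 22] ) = [ - 65 , - 33,-24, - 83/10, - 23/17,22, 49, 55] 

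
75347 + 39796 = 115143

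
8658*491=4251078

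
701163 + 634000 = 1335163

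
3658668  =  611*5988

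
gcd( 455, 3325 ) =35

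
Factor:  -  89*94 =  - 2^1*47^1*89^1 = - 8366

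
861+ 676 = 1537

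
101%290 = 101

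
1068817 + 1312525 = 2381342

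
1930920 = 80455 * 24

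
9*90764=816876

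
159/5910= 53/1970 = 0.03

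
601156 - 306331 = 294825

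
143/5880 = 143/5880 = 0.02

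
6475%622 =255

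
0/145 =0 = 0.00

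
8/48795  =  8/48795=0.00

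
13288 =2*6644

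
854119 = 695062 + 159057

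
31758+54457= 86215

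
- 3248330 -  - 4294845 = 1046515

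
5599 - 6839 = - 1240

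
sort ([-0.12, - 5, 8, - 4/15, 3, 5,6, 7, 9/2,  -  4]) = [  -  5, - 4,  -  4/15, - 0.12, 3, 9/2 , 5, 6,7, 8 ]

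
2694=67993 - 65299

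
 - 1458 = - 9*162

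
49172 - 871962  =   - 822790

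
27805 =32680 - 4875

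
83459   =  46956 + 36503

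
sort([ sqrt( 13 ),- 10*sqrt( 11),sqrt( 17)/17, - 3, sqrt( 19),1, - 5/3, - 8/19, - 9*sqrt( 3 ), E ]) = [-10*sqrt( 11), - 9*sqrt( 3), - 3 , - 5/3, - 8/19, sqrt(17)/17,1, E,sqrt(13),sqrt(19 ) ] 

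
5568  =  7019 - 1451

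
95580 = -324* (-295 ) 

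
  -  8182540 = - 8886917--704377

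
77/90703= 77/90703 = 0.00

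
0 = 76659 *0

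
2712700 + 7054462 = 9767162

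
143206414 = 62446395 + 80760019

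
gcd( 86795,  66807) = 1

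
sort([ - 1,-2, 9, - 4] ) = [  -  4, - 2, - 1, 9 ]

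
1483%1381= 102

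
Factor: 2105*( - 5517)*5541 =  -64349212185 = - 3^3*5^1*421^1*613^1 * 1847^1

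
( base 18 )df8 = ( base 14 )18ca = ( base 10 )4490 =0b1000110001010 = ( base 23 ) 8B5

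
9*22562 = 203058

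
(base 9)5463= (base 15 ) 12D6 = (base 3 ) 12112010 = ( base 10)4026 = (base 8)7672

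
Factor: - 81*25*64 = -129600 = -2^6*3^4*5^2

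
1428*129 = 184212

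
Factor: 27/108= 2^( - 2) = 1/4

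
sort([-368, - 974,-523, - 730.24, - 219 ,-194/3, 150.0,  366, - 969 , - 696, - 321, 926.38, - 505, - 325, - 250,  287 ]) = [-974,-969,-730.24, - 696,-523, - 505,-368, - 325, - 321, - 250,-219,-194/3 , 150.0 , 287, 366,926.38]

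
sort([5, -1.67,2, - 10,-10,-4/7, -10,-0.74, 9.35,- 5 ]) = [ - 10,-10,- 10, - 5,  -  1.67,-0.74, - 4/7, 2, 5, 9.35]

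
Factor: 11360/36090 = 1136/3609  =  2^4*3^ ( - 2)*71^1*401^( - 1) 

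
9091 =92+8999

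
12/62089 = 12/62089 = 0.00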